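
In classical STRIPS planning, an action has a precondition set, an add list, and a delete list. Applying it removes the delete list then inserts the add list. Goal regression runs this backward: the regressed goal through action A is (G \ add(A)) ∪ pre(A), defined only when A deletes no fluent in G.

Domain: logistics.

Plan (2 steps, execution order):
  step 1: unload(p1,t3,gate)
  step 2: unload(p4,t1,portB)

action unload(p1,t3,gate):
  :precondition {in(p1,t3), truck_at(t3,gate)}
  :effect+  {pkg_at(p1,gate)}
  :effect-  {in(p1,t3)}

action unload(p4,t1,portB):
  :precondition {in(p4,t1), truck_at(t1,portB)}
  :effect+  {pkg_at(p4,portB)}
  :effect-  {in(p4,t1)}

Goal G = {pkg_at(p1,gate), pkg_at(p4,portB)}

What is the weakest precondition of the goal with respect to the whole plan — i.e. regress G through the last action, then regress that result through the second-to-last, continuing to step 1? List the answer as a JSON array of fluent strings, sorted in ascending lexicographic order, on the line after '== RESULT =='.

Work backward from the goal:
  through step 2 (unload(p4,t1,portB)): drop {pkg_at(p4,portB)}, keep {pkg_at(p1,gate)}, require {in(p4,t1), truck_at(t1,portB)}
    → {in(p4,t1), pkg_at(p1,gate), truck_at(t1,portB)}
  through step 1 (unload(p1,t3,gate)): drop {pkg_at(p1,gate)}, keep {in(p4,t1), truck_at(t1,portB)}, require {in(p1,t3), truck_at(t3,gate)}
    → {in(p1,t3), in(p4,t1), truck_at(t1,portB), truck_at(t3,gate)}

== RESULT ==
["in(p1,t3)", "in(p4,t1)", "truck_at(t1,portB)", "truck_at(t3,gate)"]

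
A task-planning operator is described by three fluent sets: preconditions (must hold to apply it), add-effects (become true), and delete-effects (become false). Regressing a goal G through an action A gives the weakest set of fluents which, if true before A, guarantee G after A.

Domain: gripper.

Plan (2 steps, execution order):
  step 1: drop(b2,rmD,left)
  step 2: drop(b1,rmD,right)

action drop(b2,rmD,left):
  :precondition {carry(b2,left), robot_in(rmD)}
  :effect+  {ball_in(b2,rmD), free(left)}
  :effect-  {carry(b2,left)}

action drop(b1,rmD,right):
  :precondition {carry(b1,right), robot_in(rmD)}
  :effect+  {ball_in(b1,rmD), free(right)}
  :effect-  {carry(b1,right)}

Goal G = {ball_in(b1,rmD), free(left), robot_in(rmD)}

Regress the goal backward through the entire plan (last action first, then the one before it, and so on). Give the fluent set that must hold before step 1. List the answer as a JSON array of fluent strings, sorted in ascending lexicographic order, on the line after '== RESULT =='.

Regress step by step:
  through step 2 (drop(b1,rmD,right)): drop {ball_in(b1,rmD)}, keep {free(left), robot_in(rmD)}, require {carry(b1,right), robot_in(rmD)}
    → {carry(b1,right), free(left), robot_in(rmD)}
  through step 1 (drop(b2,rmD,left)): drop {free(left)}, keep {carry(b1,right), robot_in(rmD)}, require {carry(b2,left), robot_in(rmD)}
    → {carry(b1,right), carry(b2,left), robot_in(rmD)}

== RESULT ==
["carry(b1,right)", "carry(b2,left)", "robot_in(rmD)"]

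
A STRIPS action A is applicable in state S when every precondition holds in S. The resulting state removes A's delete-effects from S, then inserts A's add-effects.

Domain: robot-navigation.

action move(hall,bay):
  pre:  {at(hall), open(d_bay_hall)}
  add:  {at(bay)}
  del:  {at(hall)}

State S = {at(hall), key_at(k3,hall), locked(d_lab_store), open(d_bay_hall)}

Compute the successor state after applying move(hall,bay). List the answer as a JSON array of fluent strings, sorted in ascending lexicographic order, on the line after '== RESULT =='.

Progress:
  pre ⊆ S: {at(hall), open(d_bay_hall)} ⊆ S  — applicable
  S \ del = {key_at(k3,hall), locked(d_lab_store), open(d_bay_hall)}
  ∪ add   = {at(bay), key_at(k3,hall), locked(d_lab_store), open(d_bay_hall)}

== RESULT ==
["at(bay)", "key_at(k3,hall)", "locked(d_lab_store)", "open(d_bay_hall)"]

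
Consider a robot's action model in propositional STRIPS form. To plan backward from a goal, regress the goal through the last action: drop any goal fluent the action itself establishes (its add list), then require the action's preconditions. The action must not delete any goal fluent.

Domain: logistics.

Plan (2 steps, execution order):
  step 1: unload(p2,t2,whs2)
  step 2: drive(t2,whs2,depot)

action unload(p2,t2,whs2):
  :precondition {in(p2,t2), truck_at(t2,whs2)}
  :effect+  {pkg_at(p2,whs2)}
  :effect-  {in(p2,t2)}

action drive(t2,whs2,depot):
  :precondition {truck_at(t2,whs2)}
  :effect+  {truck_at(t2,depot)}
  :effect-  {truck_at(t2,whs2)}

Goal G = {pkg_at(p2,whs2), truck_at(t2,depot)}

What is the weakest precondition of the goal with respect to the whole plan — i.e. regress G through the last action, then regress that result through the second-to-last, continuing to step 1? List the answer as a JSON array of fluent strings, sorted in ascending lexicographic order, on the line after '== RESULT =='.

Regress step by step:
  through step 2 (drive(t2,whs2,depot)): drop {truck_at(t2,depot)}, keep {pkg_at(p2,whs2)}, require {truck_at(t2,whs2)}
    → {pkg_at(p2,whs2), truck_at(t2,whs2)}
  through step 1 (unload(p2,t2,whs2)): drop {pkg_at(p2,whs2)}, keep {truck_at(t2,whs2)}, require {in(p2,t2), truck_at(t2,whs2)}
    → {in(p2,t2), truck_at(t2,whs2)}

== RESULT ==
["in(p2,t2)", "truck_at(t2,whs2)"]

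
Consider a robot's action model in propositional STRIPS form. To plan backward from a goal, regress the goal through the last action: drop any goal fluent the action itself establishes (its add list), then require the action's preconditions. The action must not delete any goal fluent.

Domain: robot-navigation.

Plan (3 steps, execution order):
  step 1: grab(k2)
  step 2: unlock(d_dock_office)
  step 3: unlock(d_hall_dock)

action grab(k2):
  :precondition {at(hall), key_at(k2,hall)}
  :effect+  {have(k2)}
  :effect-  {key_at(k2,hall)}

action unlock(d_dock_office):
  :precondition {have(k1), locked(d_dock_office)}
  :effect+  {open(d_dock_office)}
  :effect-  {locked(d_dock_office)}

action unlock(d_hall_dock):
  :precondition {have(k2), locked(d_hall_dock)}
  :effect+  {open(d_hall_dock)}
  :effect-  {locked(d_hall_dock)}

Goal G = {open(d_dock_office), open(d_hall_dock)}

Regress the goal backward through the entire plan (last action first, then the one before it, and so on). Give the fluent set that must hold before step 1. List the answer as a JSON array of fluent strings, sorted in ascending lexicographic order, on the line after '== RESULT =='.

Work backward from the goal:
  through step 3 (unlock(d_hall_dock)): drop {open(d_hall_dock)}, keep {open(d_dock_office)}, require {have(k2), locked(d_hall_dock)}
    → {have(k2), locked(d_hall_dock), open(d_dock_office)}
  through step 2 (unlock(d_dock_office)): drop {open(d_dock_office)}, keep {have(k2), locked(d_hall_dock)}, require {have(k1), locked(d_dock_office)}
    → {have(k1), have(k2), locked(d_dock_office), locked(d_hall_dock)}
  through step 1 (grab(k2)): drop {have(k2)}, keep {have(k1), locked(d_dock_office), locked(d_hall_dock)}, require {at(hall), key_at(k2,hall)}
    → {at(hall), have(k1), key_at(k2,hall), locked(d_dock_office), locked(d_hall_dock)}

== RESULT ==
["at(hall)", "have(k1)", "key_at(k2,hall)", "locked(d_dock_office)", "locked(d_hall_dock)"]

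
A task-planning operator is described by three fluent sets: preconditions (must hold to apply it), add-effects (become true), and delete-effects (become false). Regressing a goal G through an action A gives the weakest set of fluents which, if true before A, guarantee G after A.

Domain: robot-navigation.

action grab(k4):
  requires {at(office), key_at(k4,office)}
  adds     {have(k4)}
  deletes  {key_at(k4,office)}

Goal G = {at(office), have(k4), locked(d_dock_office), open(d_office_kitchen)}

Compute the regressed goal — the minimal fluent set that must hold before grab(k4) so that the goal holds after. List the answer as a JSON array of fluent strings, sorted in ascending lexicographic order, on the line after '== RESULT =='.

Compute (G \ add) ∪ pre:
  G ∩ del = {}  (empty — regression defined)
  G \ add = {at(office), have(k4), locked(d_dock_office), open(d_office_kitchen)} \ {have(k4)} = {at(office), locked(d_dock_office), open(d_office_kitchen)}
  ∪ pre   = {at(office), locked(d_dock_office), open(d_office_kitchen)} ∪ {at(office), key_at(k4,office)}
          = {at(office), key_at(k4,office), locked(d_dock_office), open(d_office_kitchen)}

== RESULT ==
["at(office)", "key_at(k4,office)", "locked(d_dock_office)", "open(d_office_kitchen)"]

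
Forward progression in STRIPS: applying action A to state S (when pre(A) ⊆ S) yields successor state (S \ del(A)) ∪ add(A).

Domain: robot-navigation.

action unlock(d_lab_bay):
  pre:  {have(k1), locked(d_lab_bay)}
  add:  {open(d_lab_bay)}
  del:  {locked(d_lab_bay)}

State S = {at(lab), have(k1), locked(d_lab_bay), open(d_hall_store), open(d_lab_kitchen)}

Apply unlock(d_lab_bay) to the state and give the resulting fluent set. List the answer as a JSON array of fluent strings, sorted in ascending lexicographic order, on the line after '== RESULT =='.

Progress:
  pre ⊆ S: {have(k1), locked(d_lab_bay)} ⊆ S  — applicable
  S \ del = {at(lab), have(k1), open(d_hall_store), open(d_lab_kitchen)}
  ∪ add   = {at(lab), have(k1), open(d_hall_store), open(d_lab_bay), open(d_lab_kitchen)}

== RESULT ==
["at(lab)", "have(k1)", "open(d_hall_store)", "open(d_lab_bay)", "open(d_lab_kitchen)"]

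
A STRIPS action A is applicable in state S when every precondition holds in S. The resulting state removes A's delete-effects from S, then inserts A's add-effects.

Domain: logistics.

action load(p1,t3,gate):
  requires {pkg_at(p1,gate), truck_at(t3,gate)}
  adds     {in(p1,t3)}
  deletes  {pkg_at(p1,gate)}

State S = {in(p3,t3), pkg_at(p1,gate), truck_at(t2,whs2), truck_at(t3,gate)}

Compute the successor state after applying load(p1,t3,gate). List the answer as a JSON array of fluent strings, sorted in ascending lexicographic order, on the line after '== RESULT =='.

Compute (S \ del) ∪ add:
  pre ⊆ S: {pkg_at(p1,gate), truck_at(t3,gate)} ⊆ S  — applicable
  S \ del = {in(p3,t3), truck_at(t2,whs2), truck_at(t3,gate)}
  ∪ add   = {in(p1,t3), in(p3,t3), truck_at(t2,whs2), truck_at(t3,gate)}

== RESULT ==
["in(p1,t3)", "in(p3,t3)", "truck_at(t2,whs2)", "truck_at(t3,gate)"]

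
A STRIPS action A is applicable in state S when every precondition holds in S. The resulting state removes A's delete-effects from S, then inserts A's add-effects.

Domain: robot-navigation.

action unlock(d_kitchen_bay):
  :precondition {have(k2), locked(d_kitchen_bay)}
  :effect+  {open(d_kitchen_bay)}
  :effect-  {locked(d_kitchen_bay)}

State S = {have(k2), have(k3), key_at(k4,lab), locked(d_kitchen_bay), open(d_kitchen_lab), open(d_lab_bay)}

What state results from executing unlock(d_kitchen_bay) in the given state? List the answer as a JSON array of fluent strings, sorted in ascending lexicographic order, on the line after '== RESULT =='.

Progress:
  pre ⊆ S: {have(k2), locked(d_kitchen_bay)} ⊆ S  — applicable
  S \ del = {have(k2), have(k3), key_at(k4,lab), open(d_kitchen_lab), open(d_lab_bay)}
  ∪ add   = {have(k2), have(k3), key_at(k4,lab), open(d_kitchen_bay), open(d_kitchen_lab), open(d_lab_bay)}

== RESULT ==
["have(k2)", "have(k3)", "key_at(k4,lab)", "open(d_kitchen_bay)", "open(d_kitchen_lab)", "open(d_lab_bay)"]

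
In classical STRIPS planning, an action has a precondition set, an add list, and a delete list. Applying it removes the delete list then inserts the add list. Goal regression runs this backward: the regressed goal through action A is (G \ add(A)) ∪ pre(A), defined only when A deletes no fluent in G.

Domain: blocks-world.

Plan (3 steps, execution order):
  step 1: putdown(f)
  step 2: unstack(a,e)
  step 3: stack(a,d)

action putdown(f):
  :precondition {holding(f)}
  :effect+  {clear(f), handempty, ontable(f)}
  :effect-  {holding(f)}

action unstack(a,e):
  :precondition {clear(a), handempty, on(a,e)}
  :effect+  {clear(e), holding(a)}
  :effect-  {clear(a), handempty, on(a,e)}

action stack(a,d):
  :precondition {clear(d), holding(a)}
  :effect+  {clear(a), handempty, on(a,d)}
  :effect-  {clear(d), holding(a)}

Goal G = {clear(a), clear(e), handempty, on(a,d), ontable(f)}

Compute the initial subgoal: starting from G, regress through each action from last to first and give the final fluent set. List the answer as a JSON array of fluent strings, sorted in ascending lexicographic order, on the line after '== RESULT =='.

Regress step by step:
  through step 3 (stack(a,d)): drop {clear(a), handempty, on(a,d)}, keep {clear(e), ontable(f)}, require {clear(d), holding(a)}
    → {clear(d), clear(e), holding(a), ontable(f)}
  through step 2 (unstack(a,e)): drop {clear(e), holding(a)}, keep {clear(d), ontable(f)}, require {clear(a), handempty, on(a,e)}
    → {clear(a), clear(d), handempty, on(a,e), ontable(f)}
  through step 1 (putdown(f)): drop {handempty, ontable(f)}, keep {clear(a), clear(d), on(a,e)}, require {holding(f)}
    → {clear(a), clear(d), holding(f), on(a,e)}

== RESULT ==
["clear(a)", "clear(d)", "holding(f)", "on(a,e)"]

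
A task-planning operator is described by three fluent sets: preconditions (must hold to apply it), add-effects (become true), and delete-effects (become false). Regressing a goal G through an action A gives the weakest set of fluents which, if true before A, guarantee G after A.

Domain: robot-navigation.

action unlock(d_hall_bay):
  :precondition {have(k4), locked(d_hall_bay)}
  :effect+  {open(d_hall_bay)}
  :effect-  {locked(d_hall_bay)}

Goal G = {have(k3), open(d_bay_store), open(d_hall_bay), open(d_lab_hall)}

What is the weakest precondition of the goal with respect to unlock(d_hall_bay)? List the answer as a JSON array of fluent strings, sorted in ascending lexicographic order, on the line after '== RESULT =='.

Compute (G \ add) ∪ pre:
  G ∩ del = {}  (empty — regression defined)
  G \ add = {have(k3), open(d_bay_store), open(d_hall_bay), open(d_lab_hall)} \ {open(d_hall_bay)} = {have(k3), open(d_bay_store), open(d_lab_hall)}
  ∪ pre   = {have(k3), open(d_bay_store), open(d_lab_hall)} ∪ {have(k4), locked(d_hall_bay)}
          = {have(k3), have(k4), locked(d_hall_bay), open(d_bay_store), open(d_lab_hall)}

== RESULT ==
["have(k3)", "have(k4)", "locked(d_hall_bay)", "open(d_bay_store)", "open(d_lab_hall)"]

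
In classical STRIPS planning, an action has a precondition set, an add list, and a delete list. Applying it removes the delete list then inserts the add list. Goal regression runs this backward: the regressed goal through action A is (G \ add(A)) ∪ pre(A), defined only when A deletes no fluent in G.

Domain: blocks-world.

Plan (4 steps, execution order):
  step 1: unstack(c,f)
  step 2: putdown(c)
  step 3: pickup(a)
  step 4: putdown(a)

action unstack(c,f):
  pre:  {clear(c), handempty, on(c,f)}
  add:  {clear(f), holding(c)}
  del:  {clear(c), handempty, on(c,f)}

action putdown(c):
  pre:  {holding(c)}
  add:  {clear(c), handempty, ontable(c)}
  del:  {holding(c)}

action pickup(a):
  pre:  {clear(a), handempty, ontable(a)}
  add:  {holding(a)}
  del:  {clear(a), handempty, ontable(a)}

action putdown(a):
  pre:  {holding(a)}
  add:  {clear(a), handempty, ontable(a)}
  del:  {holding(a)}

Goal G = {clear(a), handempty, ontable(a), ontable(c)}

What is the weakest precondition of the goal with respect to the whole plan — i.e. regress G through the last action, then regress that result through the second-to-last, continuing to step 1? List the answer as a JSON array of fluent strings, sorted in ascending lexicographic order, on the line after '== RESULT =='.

Work backward from the goal:
  through step 4 (putdown(a)): drop {clear(a), handempty, ontable(a)}, keep {ontable(c)}, require {holding(a)}
    → {holding(a), ontable(c)}
  through step 3 (pickup(a)): drop {holding(a)}, keep {ontable(c)}, require {clear(a), handempty, ontable(a)}
    → {clear(a), handempty, ontable(a), ontable(c)}
  through step 2 (putdown(c)): drop {handempty, ontable(c)}, keep {clear(a), ontable(a)}, require {holding(c)}
    → {clear(a), holding(c), ontable(a)}
  through step 1 (unstack(c,f)): drop {holding(c)}, keep {clear(a), ontable(a)}, require {clear(c), handempty, on(c,f)}
    → {clear(a), clear(c), handempty, on(c,f), ontable(a)}

== RESULT ==
["clear(a)", "clear(c)", "handempty", "on(c,f)", "ontable(a)"]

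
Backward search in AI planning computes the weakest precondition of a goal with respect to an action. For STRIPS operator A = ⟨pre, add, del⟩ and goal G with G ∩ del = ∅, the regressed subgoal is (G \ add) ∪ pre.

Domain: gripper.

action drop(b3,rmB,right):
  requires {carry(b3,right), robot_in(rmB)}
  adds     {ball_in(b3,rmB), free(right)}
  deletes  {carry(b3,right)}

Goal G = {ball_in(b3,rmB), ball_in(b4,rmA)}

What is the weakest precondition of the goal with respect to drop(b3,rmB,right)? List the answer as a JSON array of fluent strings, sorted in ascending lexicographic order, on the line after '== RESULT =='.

Regress:
  G ∩ del = {}  (empty — regression defined)
  G \ add = {ball_in(b3,rmB), ball_in(b4,rmA)} \ {ball_in(b3,rmB), free(right)} = {ball_in(b4,rmA)}
  ∪ pre   = {ball_in(b4,rmA)} ∪ {carry(b3,right), robot_in(rmB)}
          = {ball_in(b4,rmA), carry(b3,right), robot_in(rmB)}

== RESULT ==
["ball_in(b4,rmA)", "carry(b3,right)", "robot_in(rmB)"]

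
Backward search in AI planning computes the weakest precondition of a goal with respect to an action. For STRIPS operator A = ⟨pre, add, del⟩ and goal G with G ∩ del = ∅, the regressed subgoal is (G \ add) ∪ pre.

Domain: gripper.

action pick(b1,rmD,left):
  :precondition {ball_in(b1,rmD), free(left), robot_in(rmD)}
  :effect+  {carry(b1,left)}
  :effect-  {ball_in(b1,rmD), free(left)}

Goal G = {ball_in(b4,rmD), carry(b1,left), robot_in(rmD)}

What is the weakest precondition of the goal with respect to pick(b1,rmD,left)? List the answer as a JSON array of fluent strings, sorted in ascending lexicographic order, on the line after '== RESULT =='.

Regress:
  G ∩ del = {}  (empty — regression defined)
  G \ add = {ball_in(b4,rmD), carry(b1,left), robot_in(rmD)} \ {carry(b1,left)} = {ball_in(b4,rmD), robot_in(rmD)}
  ∪ pre   = {ball_in(b4,rmD), robot_in(rmD)} ∪ {ball_in(b1,rmD), free(left), robot_in(rmD)}
          = {ball_in(b1,rmD), ball_in(b4,rmD), free(left), robot_in(rmD)}

== RESULT ==
["ball_in(b1,rmD)", "ball_in(b4,rmD)", "free(left)", "robot_in(rmD)"]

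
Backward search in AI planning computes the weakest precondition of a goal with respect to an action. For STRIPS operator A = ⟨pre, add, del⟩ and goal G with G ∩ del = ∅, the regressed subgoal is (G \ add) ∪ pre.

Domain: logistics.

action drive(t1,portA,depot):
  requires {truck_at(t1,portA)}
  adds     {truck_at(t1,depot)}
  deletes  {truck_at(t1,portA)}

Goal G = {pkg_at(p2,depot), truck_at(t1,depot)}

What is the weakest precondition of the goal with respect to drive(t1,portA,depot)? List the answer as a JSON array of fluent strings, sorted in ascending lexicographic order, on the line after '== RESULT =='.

Regress:
  G ∩ del = {}  (empty — regression defined)
  G \ add = {pkg_at(p2,depot), truck_at(t1,depot)} \ {truck_at(t1,depot)} = {pkg_at(p2,depot)}
  ∪ pre   = {pkg_at(p2,depot)} ∪ {truck_at(t1,portA)}
          = {pkg_at(p2,depot), truck_at(t1,portA)}

== RESULT ==
["pkg_at(p2,depot)", "truck_at(t1,portA)"]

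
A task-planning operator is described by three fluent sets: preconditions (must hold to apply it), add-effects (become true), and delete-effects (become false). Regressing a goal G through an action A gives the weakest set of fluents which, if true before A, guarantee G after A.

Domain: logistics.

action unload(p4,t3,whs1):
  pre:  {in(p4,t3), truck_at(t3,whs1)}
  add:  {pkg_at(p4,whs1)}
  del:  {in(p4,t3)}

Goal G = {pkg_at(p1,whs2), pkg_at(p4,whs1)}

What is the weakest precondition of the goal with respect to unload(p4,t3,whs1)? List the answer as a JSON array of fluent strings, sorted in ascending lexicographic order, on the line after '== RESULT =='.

Compute (G \ add) ∪ pre:
  G ∩ del = {}  (empty — regression defined)
  G \ add = {pkg_at(p1,whs2), pkg_at(p4,whs1)} \ {pkg_at(p4,whs1)} = {pkg_at(p1,whs2)}
  ∪ pre   = {pkg_at(p1,whs2)} ∪ {in(p4,t3), truck_at(t3,whs1)}
          = {in(p4,t3), pkg_at(p1,whs2), truck_at(t3,whs1)}

== RESULT ==
["in(p4,t3)", "pkg_at(p1,whs2)", "truck_at(t3,whs1)"]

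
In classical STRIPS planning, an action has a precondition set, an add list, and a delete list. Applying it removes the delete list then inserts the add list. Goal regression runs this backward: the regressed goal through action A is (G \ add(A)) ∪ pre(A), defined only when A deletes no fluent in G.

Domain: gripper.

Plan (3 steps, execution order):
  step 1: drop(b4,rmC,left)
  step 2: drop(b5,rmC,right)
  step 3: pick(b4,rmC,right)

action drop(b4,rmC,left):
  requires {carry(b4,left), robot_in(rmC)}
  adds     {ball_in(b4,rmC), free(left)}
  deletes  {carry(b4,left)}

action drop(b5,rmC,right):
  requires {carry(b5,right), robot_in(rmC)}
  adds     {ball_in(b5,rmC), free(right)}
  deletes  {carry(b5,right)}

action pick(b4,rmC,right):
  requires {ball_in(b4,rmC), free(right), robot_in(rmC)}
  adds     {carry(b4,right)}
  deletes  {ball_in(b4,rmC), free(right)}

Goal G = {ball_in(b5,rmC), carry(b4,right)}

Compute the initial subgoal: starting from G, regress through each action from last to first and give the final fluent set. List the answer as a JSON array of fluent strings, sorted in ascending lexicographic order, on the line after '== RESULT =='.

Regress step by step:
  through step 3 (pick(b4,rmC,right)): drop {carry(b4,right)}, keep {ball_in(b5,rmC)}, require {ball_in(b4,rmC), free(right), robot_in(rmC)}
    → {ball_in(b4,rmC), ball_in(b5,rmC), free(right), robot_in(rmC)}
  through step 2 (drop(b5,rmC,right)): drop {ball_in(b5,rmC), free(right)}, keep {ball_in(b4,rmC), robot_in(rmC)}, require {carry(b5,right), robot_in(rmC)}
    → {ball_in(b4,rmC), carry(b5,right), robot_in(rmC)}
  through step 1 (drop(b4,rmC,left)): drop {ball_in(b4,rmC)}, keep {carry(b5,right), robot_in(rmC)}, require {carry(b4,left), robot_in(rmC)}
    → {carry(b4,left), carry(b5,right), robot_in(rmC)}

== RESULT ==
["carry(b4,left)", "carry(b5,right)", "robot_in(rmC)"]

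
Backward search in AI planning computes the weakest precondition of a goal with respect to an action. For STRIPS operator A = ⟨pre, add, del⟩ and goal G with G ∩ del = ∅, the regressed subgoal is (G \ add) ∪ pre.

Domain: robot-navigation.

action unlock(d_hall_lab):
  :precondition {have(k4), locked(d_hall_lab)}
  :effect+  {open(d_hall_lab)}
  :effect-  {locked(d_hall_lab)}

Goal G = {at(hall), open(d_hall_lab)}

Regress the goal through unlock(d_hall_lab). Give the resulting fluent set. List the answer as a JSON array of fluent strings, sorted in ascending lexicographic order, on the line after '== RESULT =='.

Compute (G \ add) ∪ pre:
  G ∩ del = {}  (empty — regression defined)
  G \ add = {at(hall), open(d_hall_lab)} \ {open(d_hall_lab)} = {at(hall)}
  ∪ pre   = {at(hall)} ∪ {have(k4), locked(d_hall_lab)}
          = {at(hall), have(k4), locked(d_hall_lab)}

== RESULT ==
["at(hall)", "have(k4)", "locked(d_hall_lab)"]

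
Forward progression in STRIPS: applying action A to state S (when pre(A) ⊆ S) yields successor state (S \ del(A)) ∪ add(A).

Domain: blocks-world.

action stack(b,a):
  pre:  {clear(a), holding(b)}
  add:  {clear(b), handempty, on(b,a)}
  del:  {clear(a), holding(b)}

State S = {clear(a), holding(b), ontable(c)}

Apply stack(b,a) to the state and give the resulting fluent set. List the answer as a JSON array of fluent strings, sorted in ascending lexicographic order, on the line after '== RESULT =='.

Progress:
  pre ⊆ S: {clear(a), holding(b)} ⊆ S  — applicable
  S \ del = {ontable(c)}
  ∪ add   = {clear(b), handempty, on(b,a), ontable(c)}

== RESULT ==
["clear(b)", "handempty", "on(b,a)", "ontable(c)"]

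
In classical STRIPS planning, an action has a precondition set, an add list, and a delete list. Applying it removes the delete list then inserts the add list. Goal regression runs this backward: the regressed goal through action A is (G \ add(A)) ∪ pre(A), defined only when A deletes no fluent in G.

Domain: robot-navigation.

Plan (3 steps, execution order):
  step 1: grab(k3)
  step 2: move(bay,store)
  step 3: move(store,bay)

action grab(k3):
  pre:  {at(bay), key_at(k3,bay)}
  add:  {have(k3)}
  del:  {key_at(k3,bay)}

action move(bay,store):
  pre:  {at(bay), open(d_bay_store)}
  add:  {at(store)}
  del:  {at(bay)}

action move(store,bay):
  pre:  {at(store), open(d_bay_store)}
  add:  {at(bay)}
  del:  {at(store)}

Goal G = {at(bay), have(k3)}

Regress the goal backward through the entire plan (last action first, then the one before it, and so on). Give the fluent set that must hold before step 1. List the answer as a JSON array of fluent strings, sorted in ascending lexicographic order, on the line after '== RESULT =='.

Work backward from the goal:
  through step 3 (move(store,bay)): drop {at(bay)}, keep {have(k3)}, require {at(store), open(d_bay_store)}
    → {at(store), have(k3), open(d_bay_store)}
  through step 2 (move(bay,store)): drop {at(store)}, keep {have(k3), open(d_bay_store)}, require {at(bay), open(d_bay_store)}
    → {at(bay), have(k3), open(d_bay_store)}
  through step 1 (grab(k3)): drop {have(k3)}, keep {at(bay), open(d_bay_store)}, require {at(bay), key_at(k3,bay)}
    → {at(bay), key_at(k3,bay), open(d_bay_store)}

== RESULT ==
["at(bay)", "key_at(k3,bay)", "open(d_bay_store)"]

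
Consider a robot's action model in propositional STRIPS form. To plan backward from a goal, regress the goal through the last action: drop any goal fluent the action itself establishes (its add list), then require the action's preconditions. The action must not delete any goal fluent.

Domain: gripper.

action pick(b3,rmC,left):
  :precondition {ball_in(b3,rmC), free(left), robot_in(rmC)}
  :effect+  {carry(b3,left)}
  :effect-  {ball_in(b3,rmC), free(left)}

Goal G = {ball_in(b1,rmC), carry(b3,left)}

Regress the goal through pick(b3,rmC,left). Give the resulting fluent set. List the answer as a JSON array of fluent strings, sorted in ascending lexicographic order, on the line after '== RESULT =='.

Regress:
  G ∩ del = {}  (empty — regression defined)
  G \ add = {ball_in(b1,rmC), carry(b3,left)} \ {carry(b3,left)} = {ball_in(b1,rmC)}
  ∪ pre   = {ball_in(b1,rmC)} ∪ {ball_in(b3,rmC), free(left), robot_in(rmC)}
          = {ball_in(b1,rmC), ball_in(b3,rmC), free(left), robot_in(rmC)}

== RESULT ==
["ball_in(b1,rmC)", "ball_in(b3,rmC)", "free(left)", "robot_in(rmC)"]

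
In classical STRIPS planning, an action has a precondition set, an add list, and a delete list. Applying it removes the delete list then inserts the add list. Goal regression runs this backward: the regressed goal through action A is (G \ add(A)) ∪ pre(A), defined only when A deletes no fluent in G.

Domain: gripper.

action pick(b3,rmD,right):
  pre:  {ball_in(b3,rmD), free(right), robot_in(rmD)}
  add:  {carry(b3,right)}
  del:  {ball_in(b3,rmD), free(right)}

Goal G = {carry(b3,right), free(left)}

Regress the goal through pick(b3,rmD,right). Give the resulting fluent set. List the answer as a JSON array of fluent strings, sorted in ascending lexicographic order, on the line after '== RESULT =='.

Regress:
  G ∩ del = {}  (empty — regression defined)
  G \ add = {carry(b3,right), free(left)} \ {carry(b3,right)} = {free(left)}
  ∪ pre   = {free(left)} ∪ {ball_in(b3,rmD), free(right), robot_in(rmD)}
          = {ball_in(b3,rmD), free(left), free(right), robot_in(rmD)}

== RESULT ==
["ball_in(b3,rmD)", "free(left)", "free(right)", "robot_in(rmD)"]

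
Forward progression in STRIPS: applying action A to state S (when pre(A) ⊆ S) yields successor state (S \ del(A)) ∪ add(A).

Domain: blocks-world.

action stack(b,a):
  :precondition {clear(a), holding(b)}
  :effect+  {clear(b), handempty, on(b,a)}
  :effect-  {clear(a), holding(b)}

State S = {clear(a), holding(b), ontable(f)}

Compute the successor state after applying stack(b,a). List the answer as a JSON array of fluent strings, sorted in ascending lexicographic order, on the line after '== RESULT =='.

Progress:
  pre ⊆ S: {clear(a), holding(b)} ⊆ S  — applicable
  S \ del = {ontable(f)}
  ∪ add   = {clear(b), handempty, on(b,a), ontable(f)}

== RESULT ==
["clear(b)", "handempty", "on(b,a)", "ontable(f)"]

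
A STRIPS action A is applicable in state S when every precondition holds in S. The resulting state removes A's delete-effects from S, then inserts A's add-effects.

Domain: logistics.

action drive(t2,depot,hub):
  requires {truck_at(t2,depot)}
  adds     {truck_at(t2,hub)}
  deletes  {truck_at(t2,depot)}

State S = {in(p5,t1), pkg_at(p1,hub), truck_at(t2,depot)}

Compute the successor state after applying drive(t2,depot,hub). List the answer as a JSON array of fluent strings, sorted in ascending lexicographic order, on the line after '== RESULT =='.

Compute (S \ del) ∪ add:
  pre ⊆ S: {truck_at(t2,depot)} ⊆ S  — applicable
  S \ del = {in(p5,t1), pkg_at(p1,hub)}
  ∪ add   = {in(p5,t1), pkg_at(p1,hub), truck_at(t2,hub)}

== RESULT ==
["in(p5,t1)", "pkg_at(p1,hub)", "truck_at(t2,hub)"]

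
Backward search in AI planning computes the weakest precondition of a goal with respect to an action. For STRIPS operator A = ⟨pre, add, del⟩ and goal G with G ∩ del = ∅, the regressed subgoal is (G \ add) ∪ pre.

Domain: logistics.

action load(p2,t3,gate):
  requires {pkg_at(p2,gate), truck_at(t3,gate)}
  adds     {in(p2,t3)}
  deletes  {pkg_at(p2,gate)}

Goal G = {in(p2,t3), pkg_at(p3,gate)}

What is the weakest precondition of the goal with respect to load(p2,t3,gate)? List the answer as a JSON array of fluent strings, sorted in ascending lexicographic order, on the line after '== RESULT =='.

Compute (G \ add) ∪ pre:
  G ∩ del = {}  (empty — regression defined)
  G \ add = {in(p2,t3), pkg_at(p3,gate)} \ {in(p2,t3)} = {pkg_at(p3,gate)}
  ∪ pre   = {pkg_at(p3,gate)} ∪ {pkg_at(p2,gate), truck_at(t3,gate)}
          = {pkg_at(p2,gate), pkg_at(p3,gate), truck_at(t3,gate)}

== RESULT ==
["pkg_at(p2,gate)", "pkg_at(p3,gate)", "truck_at(t3,gate)"]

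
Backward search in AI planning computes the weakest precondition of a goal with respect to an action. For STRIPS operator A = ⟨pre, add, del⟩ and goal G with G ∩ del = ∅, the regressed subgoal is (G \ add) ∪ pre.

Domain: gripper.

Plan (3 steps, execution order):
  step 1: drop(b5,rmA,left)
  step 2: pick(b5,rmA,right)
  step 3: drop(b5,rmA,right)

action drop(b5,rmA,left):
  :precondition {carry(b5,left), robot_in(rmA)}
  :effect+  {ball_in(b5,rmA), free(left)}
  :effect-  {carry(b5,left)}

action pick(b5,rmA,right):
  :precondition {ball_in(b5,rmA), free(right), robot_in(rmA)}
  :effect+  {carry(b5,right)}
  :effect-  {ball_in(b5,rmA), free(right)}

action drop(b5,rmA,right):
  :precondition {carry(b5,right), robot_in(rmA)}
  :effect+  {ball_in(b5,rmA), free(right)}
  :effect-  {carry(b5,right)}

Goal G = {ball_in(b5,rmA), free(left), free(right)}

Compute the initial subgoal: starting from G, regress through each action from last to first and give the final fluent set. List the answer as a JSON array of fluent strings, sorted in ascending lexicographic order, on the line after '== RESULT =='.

Work backward from the goal:
  through step 3 (drop(b5,rmA,right)): drop {ball_in(b5,rmA), free(right)}, keep {free(left)}, require {carry(b5,right), robot_in(rmA)}
    → {carry(b5,right), free(left), robot_in(rmA)}
  through step 2 (pick(b5,rmA,right)): drop {carry(b5,right)}, keep {free(left), robot_in(rmA)}, require {ball_in(b5,rmA), free(right), robot_in(rmA)}
    → {ball_in(b5,rmA), free(left), free(right), robot_in(rmA)}
  through step 1 (drop(b5,rmA,left)): drop {ball_in(b5,rmA), free(left)}, keep {free(right), robot_in(rmA)}, require {carry(b5,left), robot_in(rmA)}
    → {carry(b5,left), free(right), robot_in(rmA)}

== RESULT ==
["carry(b5,left)", "free(right)", "robot_in(rmA)"]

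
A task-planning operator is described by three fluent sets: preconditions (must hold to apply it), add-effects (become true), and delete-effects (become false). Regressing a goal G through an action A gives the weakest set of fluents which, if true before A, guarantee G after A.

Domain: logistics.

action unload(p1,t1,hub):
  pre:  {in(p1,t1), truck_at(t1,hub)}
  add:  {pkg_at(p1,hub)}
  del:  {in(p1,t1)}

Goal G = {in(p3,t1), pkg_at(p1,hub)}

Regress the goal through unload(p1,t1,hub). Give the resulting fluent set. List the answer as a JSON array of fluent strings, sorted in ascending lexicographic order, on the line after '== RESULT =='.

Compute (G \ add) ∪ pre:
  G ∩ del = {}  (empty — regression defined)
  G \ add = {in(p3,t1), pkg_at(p1,hub)} \ {pkg_at(p1,hub)} = {in(p3,t1)}
  ∪ pre   = {in(p3,t1)} ∪ {in(p1,t1), truck_at(t1,hub)}
          = {in(p1,t1), in(p3,t1), truck_at(t1,hub)}

== RESULT ==
["in(p1,t1)", "in(p3,t1)", "truck_at(t1,hub)"]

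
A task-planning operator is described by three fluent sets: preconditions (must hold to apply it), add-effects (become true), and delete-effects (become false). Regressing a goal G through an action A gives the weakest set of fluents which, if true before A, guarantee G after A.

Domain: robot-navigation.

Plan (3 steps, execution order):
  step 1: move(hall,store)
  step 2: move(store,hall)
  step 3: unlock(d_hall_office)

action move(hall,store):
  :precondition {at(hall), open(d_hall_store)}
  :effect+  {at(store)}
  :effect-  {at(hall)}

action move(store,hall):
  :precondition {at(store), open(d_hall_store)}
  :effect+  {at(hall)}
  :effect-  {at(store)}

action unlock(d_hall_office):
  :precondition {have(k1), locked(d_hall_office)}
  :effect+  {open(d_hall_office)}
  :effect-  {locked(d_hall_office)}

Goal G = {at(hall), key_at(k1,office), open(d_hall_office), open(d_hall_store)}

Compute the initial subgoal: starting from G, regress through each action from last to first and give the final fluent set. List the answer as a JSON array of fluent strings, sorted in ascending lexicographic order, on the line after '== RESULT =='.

Work backward from the goal:
  through step 3 (unlock(d_hall_office)): drop {open(d_hall_office)}, keep {at(hall), key_at(k1,office), open(d_hall_store)}, require {have(k1), locked(d_hall_office)}
    → {at(hall), have(k1), key_at(k1,office), locked(d_hall_office), open(d_hall_store)}
  through step 2 (move(store,hall)): drop {at(hall)}, keep {have(k1), key_at(k1,office), locked(d_hall_office), open(d_hall_store)}, require {at(store), open(d_hall_store)}
    → {at(store), have(k1), key_at(k1,office), locked(d_hall_office), open(d_hall_store)}
  through step 1 (move(hall,store)): drop {at(store)}, keep {have(k1), key_at(k1,office), locked(d_hall_office), open(d_hall_store)}, require {at(hall), open(d_hall_store)}
    → {at(hall), have(k1), key_at(k1,office), locked(d_hall_office), open(d_hall_store)}

== RESULT ==
["at(hall)", "have(k1)", "key_at(k1,office)", "locked(d_hall_office)", "open(d_hall_store)"]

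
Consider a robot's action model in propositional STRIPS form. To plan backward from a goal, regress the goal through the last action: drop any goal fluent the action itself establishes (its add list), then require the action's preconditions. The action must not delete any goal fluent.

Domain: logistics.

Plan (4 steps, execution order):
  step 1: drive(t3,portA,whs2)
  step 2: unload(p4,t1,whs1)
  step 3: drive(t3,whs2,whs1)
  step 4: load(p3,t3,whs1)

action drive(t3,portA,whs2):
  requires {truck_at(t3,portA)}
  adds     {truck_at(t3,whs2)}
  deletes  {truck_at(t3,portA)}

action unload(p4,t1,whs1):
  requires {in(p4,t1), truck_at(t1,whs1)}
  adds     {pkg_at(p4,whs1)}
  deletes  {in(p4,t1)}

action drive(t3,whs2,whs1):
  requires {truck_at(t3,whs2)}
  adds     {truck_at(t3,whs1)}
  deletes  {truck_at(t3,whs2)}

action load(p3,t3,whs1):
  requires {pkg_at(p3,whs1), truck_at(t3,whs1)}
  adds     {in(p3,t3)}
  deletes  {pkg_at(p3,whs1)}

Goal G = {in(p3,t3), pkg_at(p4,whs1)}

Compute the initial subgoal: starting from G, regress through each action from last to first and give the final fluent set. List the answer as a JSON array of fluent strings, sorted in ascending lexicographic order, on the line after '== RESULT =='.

Regress step by step:
  through step 4 (load(p3,t3,whs1)): drop {in(p3,t3)}, keep {pkg_at(p4,whs1)}, require {pkg_at(p3,whs1), truck_at(t3,whs1)}
    → {pkg_at(p3,whs1), pkg_at(p4,whs1), truck_at(t3,whs1)}
  through step 3 (drive(t3,whs2,whs1)): drop {truck_at(t3,whs1)}, keep {pkg_at(p3,whs1), pkg_at(p4,whs1)}, require {truck_at(t3,whs2)}
    → {pkg_at(p3,whs1), pkg_at(p4,whs1), truck_at(t3,whs2)}
  through step 2 (unload(p4,t1,whs1)): drop {pkg_at(p4,whs1)}, keep {pkg_at(p3,whs1), truck_at(t3,whs2)}, require {in(p4,t1), truck_at(t1,whs1)}
    → {in(p4,t1), pkg_at(p3,whs1), truck_at(t1,whs1), truck_at(t3,whs2)}
  through step 1 (drive(t3,portA,whs2)): drop {truck_at(t3,whs2)}, keep {in(p4,t1), pkg_at(p3,whs1), truck_at(t1,whs1)}, require {truck_at(t3,portA)}
    → {in(p4,t1), pkg_at(p3,whs1), truck_at(t1,whs1), truck_at(t3,portA)}

== RESULT ==
["in(p4,t1)", "pkg_at(p3,whs1)", "truck_at(t1,whs1)", "truck_at(t3,portA)"]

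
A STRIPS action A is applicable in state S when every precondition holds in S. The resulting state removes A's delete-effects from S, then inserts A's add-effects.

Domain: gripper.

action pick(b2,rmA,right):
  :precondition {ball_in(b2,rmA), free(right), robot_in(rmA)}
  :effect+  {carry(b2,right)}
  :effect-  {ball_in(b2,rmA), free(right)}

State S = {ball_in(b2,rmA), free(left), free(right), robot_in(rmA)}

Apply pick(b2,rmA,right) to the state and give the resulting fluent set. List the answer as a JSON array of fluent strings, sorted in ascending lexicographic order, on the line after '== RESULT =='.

Progress:
  pre ⊆ S: {ball_in(b2,rmA), free(right), robot_in(rmA)} ⊆ S  — applicable
  S \ del = {free(left), robot_in(rmA)}
  ∪ add   = {carry(b2,right), free(left), robot_in(rmA)}

== RESULT ==
["carry(b2,right)", "free(left)", "robot_in(rmA)"]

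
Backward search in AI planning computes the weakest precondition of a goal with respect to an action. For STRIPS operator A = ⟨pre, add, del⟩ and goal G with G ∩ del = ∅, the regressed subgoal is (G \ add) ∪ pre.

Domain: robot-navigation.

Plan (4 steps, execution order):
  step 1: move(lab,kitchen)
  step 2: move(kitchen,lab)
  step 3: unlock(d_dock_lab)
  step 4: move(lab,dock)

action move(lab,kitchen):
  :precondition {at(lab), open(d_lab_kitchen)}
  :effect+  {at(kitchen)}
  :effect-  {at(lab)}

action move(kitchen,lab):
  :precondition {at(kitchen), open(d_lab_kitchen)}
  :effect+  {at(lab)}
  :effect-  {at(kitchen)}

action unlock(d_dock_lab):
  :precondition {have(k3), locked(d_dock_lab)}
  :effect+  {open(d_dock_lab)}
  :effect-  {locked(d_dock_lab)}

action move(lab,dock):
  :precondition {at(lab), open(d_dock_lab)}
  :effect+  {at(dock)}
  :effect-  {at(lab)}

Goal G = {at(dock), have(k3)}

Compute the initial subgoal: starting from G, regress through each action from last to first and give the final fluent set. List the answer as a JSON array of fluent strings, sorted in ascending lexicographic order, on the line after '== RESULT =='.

Work backward from the goal:
  through step 4 (move(lab,dock)): drop {at(dock)}, keep {have(k3)}, require {at(lab), open(d_dock_lab)}
    → {at(lab), have(k3), open(d_dock_lab)}
  through step 3 (unlock(d_dock_lab)): drop {open(d_dock_lab)}, keep {at(lab), have(k3)}, require {have(k3), locked(d_dock_lab)}
    → {at(lab), have(k3), locked(d_dock_lab)}
  through step 2 (move(kitchen,lab)): drop {at(lab)}, keep {have(k3), locked(d_dock_lab)}, require {at(kitchen), open(d_lab_kitchen)}
    → {at(kitchen), have(k3), locked(d_dock_lab), open(d_lab_kitchen)}
  through step 1 (move(lab,kitchen)): drop {at(kitchen)}, keep {have(k3), locked(d_dock_lab), open(d_lab_kitchen)}, require {at(lab), open(d_lab_kitchen)}
    → {at(lab), have(k3), locked(d_dock_lab), open(d_lab_kitchen)}

== RESULT ==
["at(lab)", "have(k3)", "locked(d_dock_lab)", "open(d_lab_kitchen)"]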